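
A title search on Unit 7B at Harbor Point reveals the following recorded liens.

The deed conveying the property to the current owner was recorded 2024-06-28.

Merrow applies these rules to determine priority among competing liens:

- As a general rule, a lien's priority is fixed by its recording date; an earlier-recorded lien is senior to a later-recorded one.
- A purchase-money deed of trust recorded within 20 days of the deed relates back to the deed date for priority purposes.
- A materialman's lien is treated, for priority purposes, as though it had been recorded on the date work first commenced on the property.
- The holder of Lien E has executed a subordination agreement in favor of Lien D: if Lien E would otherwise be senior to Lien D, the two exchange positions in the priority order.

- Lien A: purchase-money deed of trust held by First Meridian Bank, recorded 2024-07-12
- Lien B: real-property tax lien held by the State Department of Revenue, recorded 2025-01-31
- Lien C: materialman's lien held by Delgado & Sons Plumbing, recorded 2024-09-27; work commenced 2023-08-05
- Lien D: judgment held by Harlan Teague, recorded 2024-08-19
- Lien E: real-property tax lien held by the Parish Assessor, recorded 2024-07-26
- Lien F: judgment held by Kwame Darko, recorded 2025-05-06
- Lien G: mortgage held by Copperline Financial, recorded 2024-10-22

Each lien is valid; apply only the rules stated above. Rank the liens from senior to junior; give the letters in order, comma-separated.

Adjusting effective dates: A's effective date is the deed date, 2024-06-28; C is treated as recorded 2023-08-05, the work-commencement date.
Sorted by effective date: C (2023-08-05), A (2024-06-28), E (2024-07-26), D (2024-08-19), G (2024-10-22), B (2025-01-31), F (2025-05-06).
E is senior to D before the subordination, so the two trade places.

C, A, D, E, G, B, F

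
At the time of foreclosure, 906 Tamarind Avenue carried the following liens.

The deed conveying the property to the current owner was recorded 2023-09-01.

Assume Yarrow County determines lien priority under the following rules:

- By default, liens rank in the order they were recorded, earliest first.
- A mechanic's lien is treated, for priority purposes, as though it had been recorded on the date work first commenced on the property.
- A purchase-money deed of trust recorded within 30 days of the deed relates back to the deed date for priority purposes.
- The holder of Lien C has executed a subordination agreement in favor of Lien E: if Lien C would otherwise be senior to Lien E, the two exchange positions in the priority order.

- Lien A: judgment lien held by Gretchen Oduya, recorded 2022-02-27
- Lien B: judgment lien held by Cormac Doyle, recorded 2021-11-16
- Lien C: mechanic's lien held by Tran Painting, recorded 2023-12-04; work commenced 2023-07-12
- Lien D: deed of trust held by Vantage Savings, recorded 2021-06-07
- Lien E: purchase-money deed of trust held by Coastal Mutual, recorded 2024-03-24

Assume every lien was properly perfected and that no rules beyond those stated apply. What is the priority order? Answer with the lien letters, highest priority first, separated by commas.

D, B, A, E, C

Effective dates: C relates back to 2023-07-12 (work commenced); E was recorded 205 days after the deed — beyond 30 days — so no relation-back applies.
Ordering by effective date: D (2021-06-07), B (2021-11-16), A (2022-02-27), C (2023-07-12), E (2024-03-24).
C is senior to E before the subordination, so the two trade places.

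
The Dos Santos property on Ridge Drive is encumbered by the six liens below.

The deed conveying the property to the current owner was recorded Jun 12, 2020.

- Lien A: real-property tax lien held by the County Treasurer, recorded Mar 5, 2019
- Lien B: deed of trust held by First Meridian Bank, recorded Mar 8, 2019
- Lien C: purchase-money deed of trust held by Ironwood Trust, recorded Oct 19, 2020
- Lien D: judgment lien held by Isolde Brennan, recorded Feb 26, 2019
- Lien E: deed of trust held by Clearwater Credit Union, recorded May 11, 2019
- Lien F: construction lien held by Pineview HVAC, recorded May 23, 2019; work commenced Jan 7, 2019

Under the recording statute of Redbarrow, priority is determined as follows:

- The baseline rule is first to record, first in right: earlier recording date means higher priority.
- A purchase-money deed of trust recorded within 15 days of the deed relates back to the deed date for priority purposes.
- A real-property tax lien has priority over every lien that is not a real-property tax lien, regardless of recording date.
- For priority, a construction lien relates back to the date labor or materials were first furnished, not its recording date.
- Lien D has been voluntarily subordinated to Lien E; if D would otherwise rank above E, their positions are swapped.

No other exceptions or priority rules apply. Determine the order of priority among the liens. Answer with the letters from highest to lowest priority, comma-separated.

A, F, E, B, D, C

Adjusting effective dates: C was recorded 129 days after the deed — beyond 15 days — so no relation-back applies; F relates back to Jan 7, 2019 (work commenced).
A is a real-property tax lien and takes priority over every other lien.
Remaining liens by effective date: F (Jan 7, 2019), D (Feb 26, 2019), B (Mar 8, 2019), E (May 11, 2019), C (Oct 19, 2020).
Because D would otherwise rank above E, the subordination swaps them.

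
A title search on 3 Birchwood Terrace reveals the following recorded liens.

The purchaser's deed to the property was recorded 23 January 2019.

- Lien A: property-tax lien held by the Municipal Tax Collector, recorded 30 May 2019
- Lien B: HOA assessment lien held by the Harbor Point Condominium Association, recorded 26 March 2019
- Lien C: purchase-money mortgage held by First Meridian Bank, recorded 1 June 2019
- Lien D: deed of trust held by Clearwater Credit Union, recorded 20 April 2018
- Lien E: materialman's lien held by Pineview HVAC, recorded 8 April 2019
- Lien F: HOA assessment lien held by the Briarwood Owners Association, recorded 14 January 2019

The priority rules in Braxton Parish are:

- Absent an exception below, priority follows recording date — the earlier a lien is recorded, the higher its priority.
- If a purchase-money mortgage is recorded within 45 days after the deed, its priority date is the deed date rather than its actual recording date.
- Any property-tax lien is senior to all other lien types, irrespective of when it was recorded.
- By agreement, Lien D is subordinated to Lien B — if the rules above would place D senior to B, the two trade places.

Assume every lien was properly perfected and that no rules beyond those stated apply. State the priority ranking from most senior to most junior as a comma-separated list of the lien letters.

Adjusting effective dates: C missed the 45-day window (129 days after the deed), so its recording date stands.
As a property-tax lien, A is senior to every other lien.
The other liens, earliest effective date first: D (20 April 2018), F (14 January 2019), B (26 March 2019), E (8 April 2019), C (1 June 2019).
The subordination applies — D was senior to B — so D and B swap.

A, B, F, D, E, C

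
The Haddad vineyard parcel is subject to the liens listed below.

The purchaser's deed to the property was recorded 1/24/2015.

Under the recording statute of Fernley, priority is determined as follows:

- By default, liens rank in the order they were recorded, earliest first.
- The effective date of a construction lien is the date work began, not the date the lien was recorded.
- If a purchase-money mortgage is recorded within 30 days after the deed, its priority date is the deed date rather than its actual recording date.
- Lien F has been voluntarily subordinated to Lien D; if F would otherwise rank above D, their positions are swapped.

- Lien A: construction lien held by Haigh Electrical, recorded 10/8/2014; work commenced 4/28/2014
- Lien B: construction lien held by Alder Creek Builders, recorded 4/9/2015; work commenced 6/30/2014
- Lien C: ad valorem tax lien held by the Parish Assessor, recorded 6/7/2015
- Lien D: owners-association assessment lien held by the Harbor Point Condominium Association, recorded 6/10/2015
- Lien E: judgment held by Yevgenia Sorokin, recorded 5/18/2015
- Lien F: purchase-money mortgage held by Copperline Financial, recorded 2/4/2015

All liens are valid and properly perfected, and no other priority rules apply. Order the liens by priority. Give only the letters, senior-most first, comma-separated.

A, B, D, E, C, F

First, effective dates: A's effective date is 4/28/2014, when work began; B's effective date is 6/30/2014, when work began; F was recorded within the 30-day window, so its effective date is the deed date 1/24/2015.
Ordering by effective date: A (4/28/2014), B (6/30/2014), F (1/24/2015), E (5/18/2015), C (6/7/2015), D (6/10/2015).
F would otherwise be senior to D, so under the subordination agreement F and D exchange positions.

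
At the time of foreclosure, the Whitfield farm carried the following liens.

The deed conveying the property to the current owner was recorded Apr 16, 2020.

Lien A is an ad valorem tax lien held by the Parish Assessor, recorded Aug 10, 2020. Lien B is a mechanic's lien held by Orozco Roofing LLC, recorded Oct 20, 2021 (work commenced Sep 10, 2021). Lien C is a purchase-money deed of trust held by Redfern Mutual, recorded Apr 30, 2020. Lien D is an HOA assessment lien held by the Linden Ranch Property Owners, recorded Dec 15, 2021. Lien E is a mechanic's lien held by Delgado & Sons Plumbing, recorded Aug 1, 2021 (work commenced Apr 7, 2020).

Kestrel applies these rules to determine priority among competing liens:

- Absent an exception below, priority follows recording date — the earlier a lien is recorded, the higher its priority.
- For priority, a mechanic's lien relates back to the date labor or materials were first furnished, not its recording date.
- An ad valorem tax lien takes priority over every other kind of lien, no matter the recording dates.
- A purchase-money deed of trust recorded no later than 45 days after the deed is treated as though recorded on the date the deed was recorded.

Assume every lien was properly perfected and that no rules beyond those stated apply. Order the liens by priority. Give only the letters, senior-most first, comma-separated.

A, E, C, B, D

Adjusting effective dates: B's effective date is Sep 10, 2021, when work began; C's effective date is the deed date, Apr 16, 2020; E relates back to Apr 7, 2020 (work commenced).
As an ad valorem tax lien, A is senior to every other lien.
The other liens, earliest effective date first: E (Apr 7, 2020), C (Apr 16, 2020), B (Sep 10, 2021), D (Dec 15, 2021).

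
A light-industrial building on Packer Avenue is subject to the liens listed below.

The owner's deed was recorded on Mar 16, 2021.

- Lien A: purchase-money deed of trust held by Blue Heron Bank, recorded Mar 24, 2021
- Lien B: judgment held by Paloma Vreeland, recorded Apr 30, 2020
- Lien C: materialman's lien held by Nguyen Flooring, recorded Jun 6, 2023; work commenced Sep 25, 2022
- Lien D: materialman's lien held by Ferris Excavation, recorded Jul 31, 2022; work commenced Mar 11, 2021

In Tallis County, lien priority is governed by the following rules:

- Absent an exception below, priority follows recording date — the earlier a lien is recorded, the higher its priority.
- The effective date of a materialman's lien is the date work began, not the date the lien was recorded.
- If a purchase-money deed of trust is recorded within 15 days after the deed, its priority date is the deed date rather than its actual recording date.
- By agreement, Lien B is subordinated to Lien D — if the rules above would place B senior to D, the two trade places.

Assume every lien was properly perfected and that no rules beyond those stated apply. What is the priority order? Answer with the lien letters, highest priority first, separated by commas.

D, B, A, C

Effective dates after the stated exceptions: A was recorded within the 15-day window, so its effective date is the deed date Mar 16, 2021; C is treated as recorded Sep 25, 2022, the work-commencement date; D is treated as recorded Mar 11, 2021, the work-commencement date.
By effective date, earliest first: B (Apr 30, 2020), D (Mar 11, 2021), A (Mar 16, 2021), C (Sep 25, 2022).
B is senior to D before the subordination, so the two trade places.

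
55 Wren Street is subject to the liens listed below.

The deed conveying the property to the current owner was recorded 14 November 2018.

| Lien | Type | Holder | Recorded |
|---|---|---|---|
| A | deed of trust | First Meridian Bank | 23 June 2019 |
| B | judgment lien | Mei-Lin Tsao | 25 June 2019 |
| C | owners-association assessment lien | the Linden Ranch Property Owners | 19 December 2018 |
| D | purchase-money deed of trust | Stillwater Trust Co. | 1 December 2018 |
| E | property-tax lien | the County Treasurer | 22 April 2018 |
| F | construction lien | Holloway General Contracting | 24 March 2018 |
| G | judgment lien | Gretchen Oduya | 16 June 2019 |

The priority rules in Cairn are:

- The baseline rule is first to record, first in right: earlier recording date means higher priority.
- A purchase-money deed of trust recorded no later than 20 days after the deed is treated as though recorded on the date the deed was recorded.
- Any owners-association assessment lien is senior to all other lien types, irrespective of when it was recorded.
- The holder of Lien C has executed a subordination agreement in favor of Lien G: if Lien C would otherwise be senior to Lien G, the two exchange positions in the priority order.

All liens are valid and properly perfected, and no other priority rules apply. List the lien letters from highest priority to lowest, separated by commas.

First, effective dates: D relates back to the deed date 14 November 2018.
C is an owners-association assessment lien and takes priority over every other lien.
Among the remaining liens, by effective date: F (24 March 2018), E (22 April 2018), D (14 November 2018), G (16 June 2019), A (23 June 2019), B (25 June 2019).
C is senior to G before the subordination, so the two trade places.

G, F, E, D, C, A, B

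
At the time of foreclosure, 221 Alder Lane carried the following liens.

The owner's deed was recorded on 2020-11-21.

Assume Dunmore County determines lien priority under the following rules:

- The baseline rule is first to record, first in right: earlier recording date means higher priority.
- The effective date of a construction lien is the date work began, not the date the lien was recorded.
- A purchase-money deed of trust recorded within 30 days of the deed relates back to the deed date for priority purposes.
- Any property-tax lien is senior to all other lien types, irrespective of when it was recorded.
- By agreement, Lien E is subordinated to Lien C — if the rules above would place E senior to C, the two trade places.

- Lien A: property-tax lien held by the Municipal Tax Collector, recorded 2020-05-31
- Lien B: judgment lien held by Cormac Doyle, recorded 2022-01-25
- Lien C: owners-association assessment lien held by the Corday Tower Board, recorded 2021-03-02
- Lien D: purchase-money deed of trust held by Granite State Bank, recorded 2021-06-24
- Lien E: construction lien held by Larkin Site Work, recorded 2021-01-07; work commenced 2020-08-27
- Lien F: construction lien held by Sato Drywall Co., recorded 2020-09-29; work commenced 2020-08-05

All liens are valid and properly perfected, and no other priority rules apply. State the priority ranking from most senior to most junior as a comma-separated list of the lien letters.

A, F, C, E, D, B

First, effective dates: D was recorded 215 days after the deed — beyond 30 days — so no relation-back applies; E's effective date is 2020-08-27, when work began; F is treated as recorded 2020-08-05, the work-commencement date.
A, as a property-tax lien, has superpriority and ranks first.
Remaining liens by effective date: F (2020-08-05), E (2020-08-27), C (2021-03-02), D (2021-06-24), B (2022-01-25).
The subordination applies — E was senior to C — so E and C swap.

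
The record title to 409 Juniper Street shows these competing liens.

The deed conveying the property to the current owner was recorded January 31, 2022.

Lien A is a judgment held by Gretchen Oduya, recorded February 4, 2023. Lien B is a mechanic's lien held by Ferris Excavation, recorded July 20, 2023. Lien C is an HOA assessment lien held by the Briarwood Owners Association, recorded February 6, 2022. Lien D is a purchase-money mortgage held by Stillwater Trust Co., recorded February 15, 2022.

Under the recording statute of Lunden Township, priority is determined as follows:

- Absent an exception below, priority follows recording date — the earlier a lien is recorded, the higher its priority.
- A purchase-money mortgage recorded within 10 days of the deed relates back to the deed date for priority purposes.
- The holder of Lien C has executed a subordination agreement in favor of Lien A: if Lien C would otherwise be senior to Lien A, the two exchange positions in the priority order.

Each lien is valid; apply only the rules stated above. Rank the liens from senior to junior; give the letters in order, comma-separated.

Effective dates after the stated exceptions: D was recorded 15 days after the deed — beyond 10 days — so no relation-back applies.
Sorted by effective date: C (February 6, 2022), D (February 15, 2022), A (February 4, 2023), B (July 20, 2023).
C is senior to A before the subordination, so the two trade places.

A, D, C, B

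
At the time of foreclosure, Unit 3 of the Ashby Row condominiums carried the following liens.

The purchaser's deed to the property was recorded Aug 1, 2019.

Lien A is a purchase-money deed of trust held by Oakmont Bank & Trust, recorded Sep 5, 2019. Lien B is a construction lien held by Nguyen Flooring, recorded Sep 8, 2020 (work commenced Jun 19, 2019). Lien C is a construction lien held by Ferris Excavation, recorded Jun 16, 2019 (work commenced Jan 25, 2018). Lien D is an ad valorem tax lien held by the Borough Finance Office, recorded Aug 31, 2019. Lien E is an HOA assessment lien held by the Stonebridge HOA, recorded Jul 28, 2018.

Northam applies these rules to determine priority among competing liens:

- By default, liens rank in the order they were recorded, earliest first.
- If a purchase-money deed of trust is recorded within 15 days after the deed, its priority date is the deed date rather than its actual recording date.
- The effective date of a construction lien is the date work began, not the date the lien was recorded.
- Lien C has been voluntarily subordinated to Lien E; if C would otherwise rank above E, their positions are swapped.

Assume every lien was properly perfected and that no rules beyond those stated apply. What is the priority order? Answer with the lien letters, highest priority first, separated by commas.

Effective dates after the stated exceptions: A was recorded 35 days after the deed, outside the 15-day window, so it keeps its recording date; B's effective date is Jun 19, 2019, when work began; C's effective date is Jan 25, 2018, when work began.
By effective date: C (Jan 25, 2018), E (Jul 28, 2018), B (Jun 19, 2019), D (Aug 31, 2019), A (Sep 5, 2019).
Because C would otherwise rank above E, the subordination swaps them.

E, C, B, D, A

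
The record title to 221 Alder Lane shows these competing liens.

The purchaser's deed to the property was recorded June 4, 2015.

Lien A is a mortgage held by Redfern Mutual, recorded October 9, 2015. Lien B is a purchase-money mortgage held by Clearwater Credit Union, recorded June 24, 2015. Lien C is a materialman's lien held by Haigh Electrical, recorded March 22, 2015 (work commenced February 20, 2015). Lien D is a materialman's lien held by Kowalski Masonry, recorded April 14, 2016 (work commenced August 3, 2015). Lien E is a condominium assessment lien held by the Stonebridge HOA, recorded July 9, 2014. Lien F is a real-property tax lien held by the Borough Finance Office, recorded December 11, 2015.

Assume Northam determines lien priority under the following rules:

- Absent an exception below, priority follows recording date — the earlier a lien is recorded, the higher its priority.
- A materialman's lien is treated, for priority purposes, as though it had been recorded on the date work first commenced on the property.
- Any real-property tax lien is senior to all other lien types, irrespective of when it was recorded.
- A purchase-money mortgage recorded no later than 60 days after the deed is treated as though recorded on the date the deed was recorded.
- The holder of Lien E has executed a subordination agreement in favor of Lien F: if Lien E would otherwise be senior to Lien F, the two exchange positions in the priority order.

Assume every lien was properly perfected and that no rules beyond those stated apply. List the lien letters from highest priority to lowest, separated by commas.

Effective dates: B relates back to the deed date June 4, 2015; C's effective date is February 20, 2015, when work began; D relates back to August 3, 2015 (work commenced).
F is a real-property tax lien and takes priority over every other lien.
The other liens, earliest effective date first: E (July 9, 2014), C (February 20, 2015), B (June 4, 2015), D (August 3, 2015), A (October 9, 2015).
E already ranks below F; the subordination has no effect.

F, E, C, B, D, A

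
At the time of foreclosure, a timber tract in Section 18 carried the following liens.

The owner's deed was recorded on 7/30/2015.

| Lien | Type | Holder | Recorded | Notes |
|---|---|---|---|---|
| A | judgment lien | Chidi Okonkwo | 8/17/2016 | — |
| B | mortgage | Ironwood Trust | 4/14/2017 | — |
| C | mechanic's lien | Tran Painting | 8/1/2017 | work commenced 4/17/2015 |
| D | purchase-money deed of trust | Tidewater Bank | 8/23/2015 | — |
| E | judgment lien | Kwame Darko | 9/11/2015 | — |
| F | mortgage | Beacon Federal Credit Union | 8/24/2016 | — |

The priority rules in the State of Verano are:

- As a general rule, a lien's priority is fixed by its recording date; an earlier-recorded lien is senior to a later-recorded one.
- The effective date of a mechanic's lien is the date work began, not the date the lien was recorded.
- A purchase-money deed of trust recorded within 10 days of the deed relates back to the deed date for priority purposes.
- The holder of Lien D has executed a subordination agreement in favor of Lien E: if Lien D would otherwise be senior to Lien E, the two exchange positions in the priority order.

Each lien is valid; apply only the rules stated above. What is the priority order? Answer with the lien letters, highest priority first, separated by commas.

C, E, D, A, F, B

Effective dates after the stated exceptions: C is treated as recorded 4/17/2015, the work-commencement date; D was recorded 24 days after the deed — beyond 10 days — so no relation-back applies.
Ordering by effective date: C (4/17/2015), D (8/23/2015), E (9/11/2015), A (8/17/2016), F (8/24/2016), B (4/14/2017).
The subordination applies — D was senior to E — so D and E swap.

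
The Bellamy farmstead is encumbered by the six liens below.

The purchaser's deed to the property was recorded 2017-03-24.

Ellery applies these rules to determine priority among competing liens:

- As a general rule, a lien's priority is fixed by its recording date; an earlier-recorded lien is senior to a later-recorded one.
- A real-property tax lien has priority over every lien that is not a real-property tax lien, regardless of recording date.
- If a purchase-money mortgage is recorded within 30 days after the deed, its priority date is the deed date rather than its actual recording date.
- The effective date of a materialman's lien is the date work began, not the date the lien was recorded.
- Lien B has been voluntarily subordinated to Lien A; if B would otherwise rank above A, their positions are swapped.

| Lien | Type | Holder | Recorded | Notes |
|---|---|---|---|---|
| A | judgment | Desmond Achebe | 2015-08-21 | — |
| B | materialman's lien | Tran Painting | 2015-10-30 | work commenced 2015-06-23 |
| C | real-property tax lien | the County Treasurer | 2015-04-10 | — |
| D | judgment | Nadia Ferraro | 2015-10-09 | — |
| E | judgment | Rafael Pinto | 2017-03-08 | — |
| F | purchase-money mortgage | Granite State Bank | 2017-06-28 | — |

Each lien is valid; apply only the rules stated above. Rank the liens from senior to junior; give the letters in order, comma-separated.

C, A, B, D, E, F

First, effective dates: B's effective date is 2015-06-23, when work began; F was recorded 96 days after the deed — beyond 30 days — so no relation-back applies.
C is a real-property tax lien, so it outranks all other liens regardless of date.
Among the remaining liens, by effective date: B (2015-06-23), A (2015-08-21), D (2015-10-09), E (2017-03-08), F (2017-06-28).
B would otherwise be senior to A, so under the subordination agreement B and A exchange positions.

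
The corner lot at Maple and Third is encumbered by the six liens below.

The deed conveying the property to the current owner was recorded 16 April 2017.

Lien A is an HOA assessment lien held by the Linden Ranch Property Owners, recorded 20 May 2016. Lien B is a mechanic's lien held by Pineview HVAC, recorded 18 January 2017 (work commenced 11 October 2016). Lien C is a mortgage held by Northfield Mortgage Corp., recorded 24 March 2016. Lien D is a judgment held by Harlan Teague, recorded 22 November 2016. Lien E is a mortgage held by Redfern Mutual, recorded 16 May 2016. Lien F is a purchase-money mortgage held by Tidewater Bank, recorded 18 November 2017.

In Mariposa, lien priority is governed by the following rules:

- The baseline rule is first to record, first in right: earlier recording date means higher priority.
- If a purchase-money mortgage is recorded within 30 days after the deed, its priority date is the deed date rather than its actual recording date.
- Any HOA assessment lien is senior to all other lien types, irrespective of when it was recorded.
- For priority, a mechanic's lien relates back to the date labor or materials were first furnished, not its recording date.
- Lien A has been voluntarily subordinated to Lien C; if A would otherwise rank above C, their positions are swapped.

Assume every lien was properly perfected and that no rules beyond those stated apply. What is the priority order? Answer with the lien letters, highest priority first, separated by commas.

First, effective dates: B's effective date is 11 October 2016, when work began; F was recorded 216 days after the deed, outside the 30-day window, so it keeps its recording date.
A is an HOA assessment lien, so it outranks all other liens regardless of date.
Among the remaining liens, by effective date: C (24 March 2016), E (16 May 2016), B (11 October 2016), D (22 November 2016), F (18 November 2017).
Because A would otherwise rank above C, the subordination swaps them.

C, A, E, B, D, F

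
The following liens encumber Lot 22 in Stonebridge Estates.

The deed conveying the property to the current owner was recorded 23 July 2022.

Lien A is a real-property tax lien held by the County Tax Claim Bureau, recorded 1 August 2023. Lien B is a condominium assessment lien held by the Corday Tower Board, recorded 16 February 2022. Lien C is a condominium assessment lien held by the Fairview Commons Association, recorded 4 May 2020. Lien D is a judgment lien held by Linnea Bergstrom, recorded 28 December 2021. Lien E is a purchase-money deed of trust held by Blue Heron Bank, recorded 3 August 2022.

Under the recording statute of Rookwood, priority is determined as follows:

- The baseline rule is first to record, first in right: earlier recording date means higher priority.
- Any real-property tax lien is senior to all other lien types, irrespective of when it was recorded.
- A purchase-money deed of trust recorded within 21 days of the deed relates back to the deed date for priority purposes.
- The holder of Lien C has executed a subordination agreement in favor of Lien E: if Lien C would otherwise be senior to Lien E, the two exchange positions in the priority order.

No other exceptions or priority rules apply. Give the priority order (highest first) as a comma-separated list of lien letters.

First, effective dates: E's effective date is the deed date, 23 July 2022.
A is a real-property tax lien and takes priority over every other lien.
Among the remaining liens, by effective date: C (4 May 2020), D (28 December 2021), B (16 February 2022), E (23 July 2022).
Because C would otherwise rank above E, the subordination swaps them.

A, E, D, B, C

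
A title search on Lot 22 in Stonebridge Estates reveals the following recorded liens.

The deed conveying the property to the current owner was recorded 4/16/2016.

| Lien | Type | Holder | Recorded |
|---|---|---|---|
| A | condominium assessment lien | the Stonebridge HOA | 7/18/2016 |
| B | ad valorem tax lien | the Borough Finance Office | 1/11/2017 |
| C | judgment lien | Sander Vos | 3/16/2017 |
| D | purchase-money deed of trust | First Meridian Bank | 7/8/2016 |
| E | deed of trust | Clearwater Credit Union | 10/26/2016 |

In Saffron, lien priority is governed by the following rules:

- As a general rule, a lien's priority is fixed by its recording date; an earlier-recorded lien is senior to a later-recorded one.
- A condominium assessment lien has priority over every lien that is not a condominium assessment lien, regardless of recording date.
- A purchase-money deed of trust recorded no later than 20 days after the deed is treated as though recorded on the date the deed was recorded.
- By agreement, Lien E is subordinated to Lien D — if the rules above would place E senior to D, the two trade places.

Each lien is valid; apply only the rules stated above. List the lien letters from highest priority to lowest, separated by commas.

A, D, E, B, C

Effective dates: D was recorded 83 days after the deed — beyond 20 days — so no relation-back applies.
A, as a condominium assessment lien, has superpriority and ranks first.
Ordering the rest by effective date: D (7/8/2016), E (10/26/2016), B (1/11/2017), C (3/16/2017).
Since E is not senior to D, the subordination leaves the order unchanged.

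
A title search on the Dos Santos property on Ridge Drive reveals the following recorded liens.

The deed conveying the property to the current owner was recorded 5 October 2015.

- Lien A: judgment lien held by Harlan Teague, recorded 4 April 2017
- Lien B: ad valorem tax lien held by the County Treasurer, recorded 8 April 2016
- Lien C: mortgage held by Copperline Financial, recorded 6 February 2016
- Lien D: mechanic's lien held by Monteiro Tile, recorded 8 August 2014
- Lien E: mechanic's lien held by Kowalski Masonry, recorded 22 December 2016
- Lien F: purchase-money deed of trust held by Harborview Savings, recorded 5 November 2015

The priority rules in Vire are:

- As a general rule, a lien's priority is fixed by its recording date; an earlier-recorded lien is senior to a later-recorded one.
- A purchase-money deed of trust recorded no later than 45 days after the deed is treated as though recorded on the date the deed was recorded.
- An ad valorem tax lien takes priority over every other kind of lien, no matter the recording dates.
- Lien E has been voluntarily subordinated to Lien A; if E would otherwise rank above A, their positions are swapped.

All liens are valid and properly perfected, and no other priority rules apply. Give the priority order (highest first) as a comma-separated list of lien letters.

B, D, F, C, A, E

Effective dates: F's effective date is the deed date, 5 October 2015.
B is an ad valorem tax lien and takes priority over every other lien.
Ordering the rest by effective date: D (8 August 2014), F (5 October 2015), C (6 February 2016), E (22 December 2016), A (4 April 2017).
E is senior to A before the subordination, so the two trade places.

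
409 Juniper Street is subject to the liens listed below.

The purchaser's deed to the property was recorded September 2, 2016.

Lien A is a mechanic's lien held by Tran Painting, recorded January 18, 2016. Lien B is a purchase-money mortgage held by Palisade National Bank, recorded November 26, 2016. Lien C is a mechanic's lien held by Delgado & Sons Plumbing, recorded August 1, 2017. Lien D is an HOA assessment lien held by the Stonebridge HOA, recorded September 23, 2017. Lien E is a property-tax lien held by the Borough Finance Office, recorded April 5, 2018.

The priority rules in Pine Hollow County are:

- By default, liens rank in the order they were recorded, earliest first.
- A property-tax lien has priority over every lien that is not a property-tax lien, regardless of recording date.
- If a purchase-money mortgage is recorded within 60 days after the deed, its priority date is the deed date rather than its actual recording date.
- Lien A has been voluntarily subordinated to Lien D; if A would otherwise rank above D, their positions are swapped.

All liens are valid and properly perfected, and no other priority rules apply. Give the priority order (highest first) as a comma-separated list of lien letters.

E, D, B, C, A

First, effective dates: B missed the 60-day window (85 days after the deed), so its recording date stands.
E is a property-tax lien and takes priority over every other lien.
Remaining liens by effective date: A (January 18, 2016), B (November 26, 2016), C (August 1, 2017), D (September 23, 2017).
The subordination applies — A was senior to D — so A and D swap.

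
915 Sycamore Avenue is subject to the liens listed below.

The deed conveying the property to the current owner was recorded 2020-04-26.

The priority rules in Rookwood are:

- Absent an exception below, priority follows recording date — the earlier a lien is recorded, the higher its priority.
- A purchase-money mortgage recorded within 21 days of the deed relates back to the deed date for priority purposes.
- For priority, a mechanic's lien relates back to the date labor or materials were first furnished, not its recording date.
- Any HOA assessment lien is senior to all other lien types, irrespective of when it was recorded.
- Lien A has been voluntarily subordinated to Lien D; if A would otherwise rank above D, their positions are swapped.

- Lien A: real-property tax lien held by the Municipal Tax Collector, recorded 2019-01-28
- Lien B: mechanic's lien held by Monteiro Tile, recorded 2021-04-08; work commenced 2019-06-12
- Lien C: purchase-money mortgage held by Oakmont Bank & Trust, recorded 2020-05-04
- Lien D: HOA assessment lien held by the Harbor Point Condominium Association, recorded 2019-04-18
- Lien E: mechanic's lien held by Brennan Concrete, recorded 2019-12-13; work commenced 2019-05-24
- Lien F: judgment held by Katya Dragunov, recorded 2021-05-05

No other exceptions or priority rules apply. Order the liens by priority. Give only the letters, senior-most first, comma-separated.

D, A, E, B, C, F

First, effective dates: B relates back to 2019-06-12 (work commenced); C's effective date is the deed date, 2020-04-26; E's effective date is 2019-05-24, when work began.
D is an HOA assessment lien, so it outranks all other liens regardless of date.
Remaining liens by effective date: A (2019-01-28), E (2019-05-24), B (2019-06-12), C (2020-04-26), F (2021-05-05).
A already ranks below D; the subordination has no effect.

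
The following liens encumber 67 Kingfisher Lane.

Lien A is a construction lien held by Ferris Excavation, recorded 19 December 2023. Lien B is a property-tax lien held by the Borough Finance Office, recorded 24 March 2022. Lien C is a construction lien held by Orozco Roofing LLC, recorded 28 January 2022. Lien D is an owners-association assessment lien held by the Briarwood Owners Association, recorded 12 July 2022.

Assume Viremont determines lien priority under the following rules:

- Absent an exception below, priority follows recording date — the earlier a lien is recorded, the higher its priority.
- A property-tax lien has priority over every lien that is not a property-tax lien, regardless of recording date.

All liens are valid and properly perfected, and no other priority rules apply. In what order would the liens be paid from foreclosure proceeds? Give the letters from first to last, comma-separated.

B, C, D, A

B is a property-tax lien, so it outranks all other liens regardless of date.
Ordering the rest by effective date: C (28 January 2022), D (12 July 2022), A (19 December 2023).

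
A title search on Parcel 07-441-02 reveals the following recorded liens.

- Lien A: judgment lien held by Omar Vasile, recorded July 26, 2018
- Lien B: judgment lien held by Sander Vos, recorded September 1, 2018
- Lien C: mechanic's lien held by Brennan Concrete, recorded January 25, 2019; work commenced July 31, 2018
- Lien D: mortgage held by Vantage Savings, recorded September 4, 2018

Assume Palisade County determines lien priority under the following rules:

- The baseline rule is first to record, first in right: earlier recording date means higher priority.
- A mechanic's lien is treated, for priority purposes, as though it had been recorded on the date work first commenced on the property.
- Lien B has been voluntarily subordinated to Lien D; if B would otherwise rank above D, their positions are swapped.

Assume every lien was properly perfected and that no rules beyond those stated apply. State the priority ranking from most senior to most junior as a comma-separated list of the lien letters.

A, C, D, B

Adjusting effective dates: C relates back to July 31, 2018 (work commenced).
Ordering by effective date: A (July 26, 2018), C (July 31, 2018), B (September 1, 2018), D (September 4, 2018).
B would otherwise be senior to D, so under the subordination agreement B and D exchange positions.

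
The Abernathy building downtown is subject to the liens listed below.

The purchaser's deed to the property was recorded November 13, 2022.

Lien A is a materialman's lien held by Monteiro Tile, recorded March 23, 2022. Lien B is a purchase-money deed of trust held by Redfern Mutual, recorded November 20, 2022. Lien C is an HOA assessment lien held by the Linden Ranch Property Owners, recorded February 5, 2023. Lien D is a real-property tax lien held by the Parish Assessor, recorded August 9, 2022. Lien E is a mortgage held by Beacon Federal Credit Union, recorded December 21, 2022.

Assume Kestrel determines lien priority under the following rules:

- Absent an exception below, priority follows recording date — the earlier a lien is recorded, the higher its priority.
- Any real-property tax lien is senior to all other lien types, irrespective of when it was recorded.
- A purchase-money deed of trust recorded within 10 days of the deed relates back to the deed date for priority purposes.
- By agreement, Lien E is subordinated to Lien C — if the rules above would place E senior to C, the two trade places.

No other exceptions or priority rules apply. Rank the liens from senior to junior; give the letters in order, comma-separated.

D, A, B, C, E

Effective dates after the stated exceptions: B's effective date is the deed date, November 13, 2022.
As a real-property tax lien, D is senior to every other lien.
Remaining liens by effective date: A (March 23, 2022), B (November 13, 2022), E (December 21, 2022), C (February 5, 2023).
Because E would otherwise rank above C, the subordination swaps them.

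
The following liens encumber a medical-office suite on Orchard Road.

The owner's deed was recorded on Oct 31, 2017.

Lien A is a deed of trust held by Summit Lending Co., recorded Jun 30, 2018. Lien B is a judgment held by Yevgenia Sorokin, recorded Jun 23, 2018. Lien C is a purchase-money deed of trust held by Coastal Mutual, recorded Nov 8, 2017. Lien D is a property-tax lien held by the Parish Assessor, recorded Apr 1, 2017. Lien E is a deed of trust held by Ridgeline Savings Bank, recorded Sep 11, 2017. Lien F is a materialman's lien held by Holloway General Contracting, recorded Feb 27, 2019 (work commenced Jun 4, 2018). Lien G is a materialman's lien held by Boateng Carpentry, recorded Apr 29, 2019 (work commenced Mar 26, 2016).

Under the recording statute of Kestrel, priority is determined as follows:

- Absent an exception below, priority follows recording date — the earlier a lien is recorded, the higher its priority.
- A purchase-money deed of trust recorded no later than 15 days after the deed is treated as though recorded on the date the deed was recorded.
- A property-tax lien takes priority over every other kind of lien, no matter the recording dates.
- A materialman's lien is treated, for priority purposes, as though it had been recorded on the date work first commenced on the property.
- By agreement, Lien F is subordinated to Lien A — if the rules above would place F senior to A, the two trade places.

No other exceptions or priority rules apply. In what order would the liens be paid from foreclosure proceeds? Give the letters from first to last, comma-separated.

D, G, E, C, A, B, F

Adjusting effective dates: C was recorded within the 15-day window, so its effective date is the deed date Oct 31, 2017; F relates back to Jun 4, 2018 (work commenced); G's effective date is Mar 26, 2016, when work began.
As a property-tax lien, D is senior to every other lien.
Ordering the rest by effective date: G (Mar 26, 2016), E (Sep 11, 2017), C (Oct 31, 2017), F (Jun 4, 2018), B (Jun 23, 2018), A (Jun 30, 2018).
Because F would otherwise rank above A, the subordination swaps them.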